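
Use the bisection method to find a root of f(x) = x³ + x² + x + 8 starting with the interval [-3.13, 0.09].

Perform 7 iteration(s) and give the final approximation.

f(x) = x³ + x² + x + 8
Initial interval: [-3.13, 0.09]

Iteration 1:
  c_1 = (-3.130000 + 0.090000)/2 = -1.520000
  f(c_1) = f(-1.520000) = 5.278592
  f(a) × f(c) < 0, new interval: [-3.130000, -1.520000]
Iteration 2:
  c_2 = (-3.130000 + (-1.520000))/2 = -2.325000
  f(c_2) = f(-2.325000) = -1.487453
  f(a) × f(c) ≥ 0, new interval: [-2.325000, -1.520000]
Iteration 3:
  c_3 = (-2.325000 + (-1.520000))/2 = -1.922500
  f(c_3) = f(-1.922500) = 2.667934
  f(a) × f(c) < 0, new interval: [-2.325000, -1.922500]
Iteration 4:
  c_4 = (-2.325000 + (-1.922500))/2 = -2.123750
  f(c_4) = f(-2.123750) = 0.807785
  f(a) × f(c) < 0, new interval: [-2.325000, -2.123750]
Iteration 5:
  c_5 = (-2.325000 + (-2.123750))/2 = -2.224375
  f(c_5) = f(-2.224375) = -0.282392
  f(a) × f(c) ≥ 0, new interval: [-2.224375, -2.123750]
Iteration 6:
  c_6 = (-2.224375 + (-2.123750))/2 = -2.174063
  f(c_6) = f(-2.174063) = 0.276675
  f(a) × f(c) < 0, new interval: [-2.224375, -2.174063]
Iteration 7:
  c_7 = (-2.224375 + (-2.174063))/2 = -2.199219
  f(c_7) = f(-2.199219) = 0.000684
  f(a) × f(c) < 0, new interval: [-2.224375, -2.199219]

After 7 iteration(s), the approximation is c_7 = -2.199219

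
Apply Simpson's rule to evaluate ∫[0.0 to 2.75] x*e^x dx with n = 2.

f(x) = x*e^x
a = 0.0, b = 2.75, n = 2
h = (b - a)/n = 1.375000

Simpson's rule: (h/3)[f(x₀) + 4f(x₁) + 2f(x₂) + ... + f(xₙ)]

x_0 = 0.0000, f(x_0) = 0.000000, coefficient = 1
x_1 = 1.3750, f(x_1) = 5.438230, coefficient = 4
x_2 = 2.7500, f(x_2) = 43.017238, coefficient = 1

I ≈ (1.375000/3) × 64.770160 = 29.686323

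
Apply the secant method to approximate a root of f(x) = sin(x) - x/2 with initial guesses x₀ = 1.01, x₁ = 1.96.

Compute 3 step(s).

f(x) = sin(x) - x/2
x₀ = 1.01, x₁ = 1.96

Secant formula: x_{n+1} = x_n - f(x_n)(x_n - x_{n-1})/(f(x_n) - f(x_{n-1}))

Iteration 1:
  f(1.010000) = 0.341832
  f(1.960000) = -0.054788
  x_2 = 1.960000 - (-0.054788)×(1.960000 - 1.010000)/(-0.054788 - 0.341832)
       = 1.828769
Iteration 2:
  f(1.960000) = -0.054788
  f(1.828769) = 0.052525
  x_3 = 1.828769 - 0.052525×(1.828769 - 1.960000)/(0.052525 - (-0.054788))
       = 1.893000
Iteration 3:
  f(1.828769) = 0.052525
  f(1.893000) = 0.002040
  x_4 = 1.893000 - 0.002040×(1.893000 - 1.828769)/(0.002040 - 0.052525)
       = 1.895595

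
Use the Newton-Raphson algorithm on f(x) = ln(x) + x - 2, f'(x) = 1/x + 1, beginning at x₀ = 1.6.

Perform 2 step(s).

f(x) = ln(x) + x - 2
f'(x) = 1/x + 1
x₀ = 1.6

Newton-Raphson formula: x_{n+1} = x_n - f(x_n)/f'(x_n)

Iteration 1:
  f(1.600000) = 0.070004
  f'(1.600000) = 1.625000
  x_1 = 1.600000 - 0.070004/1.625000 = 1.556921
Iteration 2:
  f(1.556921) = -0.000369
  f'(1.556921) = 1.642293
  x_2 = 1.556921 - (-0.000369)/1.642293 = 1.557146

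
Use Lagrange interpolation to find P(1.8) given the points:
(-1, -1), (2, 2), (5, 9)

Lagrange interpolation formula:
P(x) = Σ yᵢ × Lᵢ(x)
where Lᵢ(x) = Π_{j≠i} (x - xⱼ)/(xᵢ - xⱼ)

L_0(1.8) = (1.8 - 2)/(-1 - 2) × (1.8 - 5)/(-1 - 5) = 0.035556
L_1(1.8) = (1.8 - (-1))/(2 - (-1)) × (1.8 - 5)/(2 - 5) = 0.995556
L_2(1.8) = (1.8 - (-1))/(5 - (-1)) × (1.8 - 2)/(5 - 2) = -0.031111

P(1.8) = (-1)×L_0(1.8) + 2×L_1(1.8) + 9×L_2(1.8)
P(1.8) = 1.675556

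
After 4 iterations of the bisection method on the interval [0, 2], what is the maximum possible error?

Bisection error bound: |error| ≤ (b-a)/2^n
|error| ≤ (2 - 0)/2^4 = 2/2^4
|error| ≤ 0.1250000000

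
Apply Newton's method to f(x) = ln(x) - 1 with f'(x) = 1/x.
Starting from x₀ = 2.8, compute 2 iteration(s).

f(x) = ln(x) - 1
f'(x) = 1/x
x₀ = 2.8

Newton-Raphson formula: x_{n+1} = x_n - f(x_n)/f'(x_n)

Iteration 1:
  f(2.800000) = 0.029619
  f'(2.800000) = 0.357143
  x_1 = 2.800000 - 0.029619/0.357143 = 2.717066
Iteration 2:
  f(2.717066) = -0.000448
  f'(2.717066) = 0.368044
  x_2 = 2.717066 - (-0.000448)/0.368044 = 2.718282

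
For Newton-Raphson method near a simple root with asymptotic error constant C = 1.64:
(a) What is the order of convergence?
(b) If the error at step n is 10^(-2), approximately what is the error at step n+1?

(a) Newton-Raphson has quadratic (order 2) convergence near simple roots.
    This means |e_{n+1}| ≈ C|e_n|².

(b) With |e_n| = 10^(-2) and C = 1.64:
    |e_{n+1}| ≈ 1.64 × (10^(-2))² = 1.64 × 10^(-4)

(a) 2 (quadratic); (b) |e_{n+1}| ≈ 1.640e-04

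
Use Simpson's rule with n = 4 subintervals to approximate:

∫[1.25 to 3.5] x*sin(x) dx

f(x) = x*sin(x)
a = 1.25, b = 3.5, n = 4
h = (b - a)/n = 0.562500

Simpson's rule: (h/3)[f(x₀) + 4f(x₁) + 2f(x₂) + ... + f(xₙ)]

x_0 = 1.2500, f(x_0) = 1.186231, coefficient = 1
x_1 = 1.8125, f(x_1) = 1.759814, coefficient = 4
x_2 = 2.3750, f(x_2) = 1.647502, coefficient = 2
x_3 = 2.9375, f(x_3) = 0.595369, coefficient = 4
x_4 = 3.5000, f(x_4) = -1.227741, coefficient = 1

I ≈ (0.562500/3) × 12.674223 = 2.376417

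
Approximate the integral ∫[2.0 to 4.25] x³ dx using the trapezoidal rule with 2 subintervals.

f(x) = x³
a = 2.0, b = 4.25, n = 2
h = (b - a)/n = 1.125000

Trapezoidal rule: (h/2)[f(x₀) + 2f(x₁) + 2f(x₂) + ... + f(xₙ)]

x_0 = 2.0000, f(x_0) = 8.000000, coefficient = 1
x_1 = 3.1250, f(x_1) = 30.517578, coefficient = 2
x_2 = 4.2500, f(x_2) = 76.765625, coefficient = 1

I ≈ (1.125000/2) × 145.800781 = 82.012939
Exact value: 77.563477
Error: 4.449463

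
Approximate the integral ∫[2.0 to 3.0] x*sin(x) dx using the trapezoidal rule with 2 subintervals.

f(x) = x*sin(x)
a = 2.0, b = 3.0, n = 2
h = (b - a)/n = 0.500000

Trapezoidal rule: (h/2)[f(x₀) + 2f(x₁) + 2f(x₂) + ... + f(xₙ)]

x_0 = 2.0000, f(x_0) = 1.818595, coefficient = 1
x_1 = 2.5000, f(x_1) = 1.496180, coefficient = 2
x_2 = 3.0000, f(x_2) = 0.423360, coefficient = 1

I ≈ (0.500000/2) × 5.234316 = 1.308579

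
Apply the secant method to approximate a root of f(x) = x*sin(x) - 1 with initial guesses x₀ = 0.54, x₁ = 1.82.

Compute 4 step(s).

f(x) = x*sin(x) - 1
x₀ = 0.54, x₁ = 1.82

Secant formula: x_{n+1} = x_n - f(x_n)(x_n - x_{n-1})/(f(x_n) - f(x_{n-1}))

Iteration 1:
  f(0.540000) = -0.722367
  f(1.820000) = 0.763779
  x_2 = 1.820000 - 0.763779×(1.820000 - 0.540000)/(0.763779 - (-0.722367))
       = 1.162166
Iteration 2:
  f(1.820000) = 0.763779
  f(1.162166) = 0.066480
  x_3 = 1.162166 - 0.066480×(1.162166 - 1.820000)/(0.066480 - 0.763779)
       = 1.099448
Iteration 3:
  f(1.162166) = 0.066480
  f(1.099448) = -0.020439
  x_4 = 1.099448 - (-0.020439)×(1.099448 - 1.162166)/(-0.020439 - 0.066480)
       = 1.114196
Iteration 4:
  f(1.099448) = -0.020439
  f(1.114196) = 0.000054
  x_5 = 1.114196 - 0.000054×(1.114196 - 1.099448)/(0.000054 - (-0.020439))
       = 1.114157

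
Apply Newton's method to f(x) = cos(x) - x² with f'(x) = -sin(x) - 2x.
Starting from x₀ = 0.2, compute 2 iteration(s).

f(x) = cos(x) - x²
f'(x) = -sin(x) - 2x
x₀ = 0.2

Newton-Raphson formula: x_{n+1} = x_n - f(x_n)/f'(x_n)

Iteration 1:
  f(0.200000) = 0.940067
  f'(0.200000) = -0.598669
  x_1 = 0.200000 - 0.940067/(-0.598669) = 1.770260
Iteration 2:
  f(1.770260) = -3.331965
  f'(1.770260) = -4.520693
  x_2 = 1.770260 - (-3.331965)/(-4.520693) = 1.033213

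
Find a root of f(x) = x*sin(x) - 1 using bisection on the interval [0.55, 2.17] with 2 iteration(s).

f(x) = x*sin(x) - 1
Initial interval: [0.55, 2.17]

Iteration 1:
  c_1 = (0.550000 + 2.170000)/2 = 1.360000
  f(c_1) = f(1.360000) = 0.329896
  f(a) × f(c) < 0, new interval: [0.550000, 1.360000]
Iteration 2:
  c_2 = (0.550000 + 1.360000)/2 = 0.955000
  f(c_2) = f(0.955000) = -0.220420
  f(a) × f(c) ≥ 0, new interval: [0.955000, 1.360000]

After 2 iteration(s), the approximation is c_2 = 0.955000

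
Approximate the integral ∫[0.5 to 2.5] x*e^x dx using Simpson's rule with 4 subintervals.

f(x) = x*e^x
a = 0.5, b = 2.5, n = 4
h = (b - a)/n = 0.500000

Simpson's rule: (h/3)[f(x₀) + 4f(x₁) + 2f(x₂) + ... + f(xₙ)]

x_0 = 0.5000, f(x_0) = 0.824361, coefficient = 1
x_1 = 1.0000, f(x_1) = 2.718282, coefficient = 4
x_2 = 1.5000, f(x_2) = 6.722534, coefficient = 2
x_3 = 2.0000, f(x_3) = 14.778112, coefficient = 4
x_4 = 2.5000, f(x_4) = 30.456235, coefficient = 1

I ≈ (0.500000/3) × 114.711239 = 19.118540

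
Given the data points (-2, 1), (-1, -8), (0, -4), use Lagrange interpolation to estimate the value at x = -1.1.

Lagrange interpolation formula:
P(x) = Σ yᵢ × Lᵢ(x)
where Lᵢ(x) = Π_{j≠i} (x - xⱼ)/(xᵢ - xⱼ)

L_0(-1.1) = (-1.1 - (-1))/(-2 - (-1)) × (-1.1 - 0)/(-2 - 0) = 0.055000
L_1(-1.1) = (-1.1 - (-2))/(-1 - (-2)) × (-1.1 - 0)/(-1 - 0) = 0.990000
L_2(-1.1) = (-1.1 - (-2))/(0 - (-2)) × (-1.1 - (-1))/(0 - (-1)) = -0.045000

P(-1.1) = 1×L_0(-1.1) + (-8)×L_1(-1.1) + (-4)×L_2(-1.1)
P(-1.1) = -7.685000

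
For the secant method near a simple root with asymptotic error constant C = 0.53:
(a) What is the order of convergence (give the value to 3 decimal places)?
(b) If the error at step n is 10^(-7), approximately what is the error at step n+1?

(a) Secant method has superlinear convergence with order φ = (1+√5)/2 ≈ 1.618.
    This means |e_{n+1}| ≈ C|e_n|^1.618.

(b) With |e_n| = 10^(-7) and C = 0.53:
    |e_{n+1}| ≈ 0.53 × (10^(-7))^1.618 = 0.53 × 10^(-11.33)

(a) ≈ 1.618 (golden ratio); (b) |e_{n+1}| ≈ 2.501e-12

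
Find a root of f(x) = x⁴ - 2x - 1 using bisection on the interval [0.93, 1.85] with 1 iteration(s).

f(x) = x⁴ - 2x - 1
Initial interval: [0.93, 1.85]

Iteration 1:
  c_1 = (0.930000 + 1.850000)/2 = 1.390000
  f(c_1) = f(1.390000) = -0.046990
  f(a) × f(c) ≥ 0, new interval: [1.390000, 1.850000]

After 1 iteration(s), the approximation is c_1 = 1.390000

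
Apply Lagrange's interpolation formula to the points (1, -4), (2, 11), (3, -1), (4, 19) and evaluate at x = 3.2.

Lagrange interpolation formula:
P(x) = Σ yᵢ × Lᵢ(x)
where Lᵢ(x) = Π_{j≠i} (x - xⱼ)/(xᵢ - xⱼ)

L_0(3.2) = (3.2 - 2)/(1 - 2) × (3.2 - 3)/(1 - 3) × (3.2 - 4)/(1 - 4) = 0.032000
L_1(3.2) = (3.2 - 1)/(2 - 1) × (3.2 - 3)/(2 - 3) × (3.2 - 4)/(2 - 4) = -0.176000
L_2(3.2) = (3.2 - 1)/(3 - 1) × (3.2 - 2)/(3 - 2) × (3.2 - 4)/(3 - 4) = 1.056000
L_3(3.2) = (3.2 - 1)/(4 - 1) × (3.2 - 2)/(4 - 2) × (3.2 - 3)/(4 - 3) = 0.088000

P(3.2) = (-4)×L_0(3.2) + 11×L_1(3.2) + (-1)×L_2(3.2) + 19×L_3(3.2)
P(3.2) = -1.448000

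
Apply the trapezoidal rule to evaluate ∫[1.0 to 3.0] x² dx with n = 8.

f(x) = x²
a = 1.0, b = 3.0, n = 8
h = (b - a)/n = 0.250000

Trapezoidal rule: (h/2)[f(x₀) + 2f(x₁) + 2f(x₂) + ... + f(xₙ)]

x_0 = 1.0000, f(x_0) = 1.000000, coefficient = 1
x_1 = 1.2500, f(x_1) = 1.562500, coefficient = 2
x_2 = 1.5000, f(x_2) = 2.250000, coefficient = 2
x_3 = 1.7500, f(x_3) = 3.062500, coefficient = 2
x_4 = 2.0000, f(x_4) = 4.000000, coefficient = 2
x_5 = 2.2500, f(x_5) = 5.062500, coefficient = 2
x_6 = 2.5000, f(x_6) = 6.250000, coefficient = 2
x_7 = 2.7500, f(x_7) = 7.562500, coefficient = 2
x_8 = 3.0000, f(x_8) = 9.000000, coefficient = 1

I ≈ (0.250000/2) × 69.500000 = 8.687500
Exact value: 8.666667
Error: 0.020833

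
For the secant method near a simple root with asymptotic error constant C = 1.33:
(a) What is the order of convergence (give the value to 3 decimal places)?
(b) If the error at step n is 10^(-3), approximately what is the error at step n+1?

(a) Secant method has superlinear convergence with order φ = (1+√5)/2 ≈ 1.618.
    This means |e_{n+1}| ≈ C|e_n|^1.618.

(b) With |e_n| = 10^(-3) and C = 1.33:
    |e_{n+1}| ≈ 1.33 × (10^(-3))^1.618 = 1.33 × 10^(-4.85)

(a) ≈ 1.618 (golden ratio); (b) |e_{n+1}| ≈ 1.861e-05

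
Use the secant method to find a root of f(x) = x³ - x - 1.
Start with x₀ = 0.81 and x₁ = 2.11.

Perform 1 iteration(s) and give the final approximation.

f(x) = x³ - x - 1
x₀ = 0.81, x₁ = 2.11

Secant formula: x_{n+1} = x_n - f(x_n)(x_n - x_{n-1})/(f(x_n) - f(x_{n-1}))

Iteration 1:
  f(0.810000) = -1.278559
  f(2.110000) = 6.283931
  x_2 = 2.110000 - 6.283931×(2.110000 - 0.810000)/(6.283931 - (-1.278559))
       = 1.029786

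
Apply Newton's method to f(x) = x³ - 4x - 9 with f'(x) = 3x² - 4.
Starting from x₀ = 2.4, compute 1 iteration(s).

f(x) = x³ - 4x - 9
f'(x) = 3x² - 4
x₀ = 2.4

Newton-Raphson formula: x_{n+1} = x_n - f(x_n)/f'(x_n)

Iteration 1:
  f(2.400000) = -4.776000
  f'(2.400000) = 13.280000
  x_1 = 2.400000 - (-4.776000)/13.280000 = 2.759639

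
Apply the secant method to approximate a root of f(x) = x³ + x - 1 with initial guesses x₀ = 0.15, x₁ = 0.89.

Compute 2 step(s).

f(x) = x³ + x - 1
x₀ = 0.15, x₁ = 0.89

Secant formula: x_{n+1} = x_n - f(x_n)(x_n - x_{n-1})/(f(x_n) - f(x_{n-1}))

Iteration 1:
  f(0.150000) = -0.846625
  f(0.890000) = 0.594969
  x_2 = 0.890000 - 0.594969×(0.890000 - 0.150000)/(0.594969 - (-0.846625))
       = 0.584590
Iteration 2:
  f(0.890000) = 0.594969
  f(0.584590) = -0.215629
  x_3 = 0.584590 - (-0.215629)×(0.584590 - 0.890000)/(-0.215629 - 0.594969)
       = 0.665833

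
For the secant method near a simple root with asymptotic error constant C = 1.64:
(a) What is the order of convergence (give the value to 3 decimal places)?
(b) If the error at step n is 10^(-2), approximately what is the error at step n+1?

(a) Secant method has superlinear convergence with order φ = (1+√5)/2 ≈ 1.618.
    This means |e_{n+1}| ≈ C|e_n|^1.618.

(b) With |e_n| = 10^(-2) and C = 1.64:
    |e_{n+1}| ≈ 1.64 × (10^(-2))^1.618 = 1.64 × 10^(-3.24)

(a) ≈ 1.618 (golden ratio); (b) |e_{n+1}| ≈ 9.523e-04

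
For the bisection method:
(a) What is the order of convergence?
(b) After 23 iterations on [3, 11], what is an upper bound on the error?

(a) Bisection has linear (order 1) convergence; the error is halved each step.

(b) Error bound = (b-a)/2^n = (11 - 3)/2^{23}
    = 8/2^{23}

(a) 1 (linear); (b) error ≤ 9.54e-07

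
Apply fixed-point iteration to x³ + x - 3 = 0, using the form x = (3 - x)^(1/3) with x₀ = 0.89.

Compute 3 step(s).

Equation: x³ + x - 3 = 0
Fixed-point form: x = (3 - x)^(1/3)
x₀ = 0.89

x_1 = g(0.890000) = 1.282609
x_2 = g(1.282609) = 1.197539
x_3 = g(1.197539) = 1.216994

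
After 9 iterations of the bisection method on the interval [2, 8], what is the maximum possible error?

Bisection error bound: |error| ≤ (b-a)/2^n
|error| ≤ (8 - 2)/2^9 = 6/2^9
|error| ≤ 0.0117187500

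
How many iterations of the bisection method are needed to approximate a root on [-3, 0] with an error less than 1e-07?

We need (b-a)/2^n ≤ 1e-07
(0 - (-3))/2^n ≤ 1e-07
3/2^n ≤ 1e-07
2^n ≥ 30000000
n ≥ log₂(30000000) = 24.84
n ≥ 25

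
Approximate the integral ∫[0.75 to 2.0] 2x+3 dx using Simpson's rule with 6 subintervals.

f(x) = 2x+3
a = 0.75, b = 2.0, n = 6
h = (b - a)/n = 0.208333

Simpson's rule: (h/3)[f(x₀) + 4f(x₁) + 2f(x₂) + ... + f(xₙ)]

x_0 = 0.7500, f(x_0) = 4.500000, coefficient = 1
x_1 = 0.9583, f(x_1) = 4.916667, coefficient = 4
x_2 = 1.1667, f(x_2) = 5.333333, coefficient = 2
x_3 = 1.3750, f(x_3) = 5.750000, coefficient = 4
x_4 = 1.5833, f(x_4) = 6.166667, coefficient = 2
x_5 = 1.7917, f(x_5) = 6.583333, coefficient = 4
x_6 = 2.0000, f(x_6) = 7.000000, coefficient = 1

I ≈ (0.208333/3) × 103.500000 = 7.187500
Exact value: 7.187500
Error: 0.000000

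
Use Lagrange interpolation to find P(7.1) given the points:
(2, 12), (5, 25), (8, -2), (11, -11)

Lagrange interpolation formula:
P(x) = Σ yᵢ × Lᵢ(x)
where Lᵢ(x) = Π_{j≠i} (x - xⱼ)/(xᵢ - xⱼ)

L_0(7.1) = (7.1 - 5)/(2 - 5) × (7.1 - 8)/(2 - 8) × (7.1 - 11)/(2 - 11) = -0.045500
L_1(7.1) = (7.1 - 2)/(5 - 2) × (7.1 - 8)/(5 - 8) × (7.1 - 11)/(5 - 11) = 0.331500
L_2(7.1) = (7.1 - 2)/(8 - 2) × (7.1 - 5)/(8 - 5) × (7.1 - 11)/(8 - 11) = 0.773500
L_3(7.1) = (7.1 - 2)/(11 - 2) × (7.1 - 5)/(11 - 5) × (7.1 - 8)/(11 - 8) = -0.059500

P(7.1) = 12×L_0(7.1) + 25×L_1(7.1) + (-2)×L_2(7.1) + (-11)×L_3(7.1)
P(7.1) = 6.849000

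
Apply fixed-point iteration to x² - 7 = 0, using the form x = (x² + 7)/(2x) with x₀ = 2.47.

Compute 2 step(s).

Equation: x² - 7 = 0
Fixed-point form: x = (x² + 7)/(2x)
x₀ = 2.47

x_1 = g(2.470000) = 2.652004
x_2 = g(2.652004) = 2.645759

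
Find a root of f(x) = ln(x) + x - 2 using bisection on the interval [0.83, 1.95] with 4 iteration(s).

f(x) = ln(x) + x - 2
Initial interval: [0.83, 1.95]

Iteration 1:
  c_1 = (0.830000 + 1.950000)/2 = 1.390000
  f(c_1) = f(1.390000) = -0.280696
  f(a) × f(c) ≥ 0, new interval: [1.390000, 1.950000]
Iteration 2:
  c_2 = (1.390000 + 1.950000)/2 = 1.670000
  f(c_2) = f(1.670000) = 0.182824
  f(a) × f(c) < 0, new interval: [1.390000, 1.670000]
Iteration 3:
  c_3 = (1.390000 + 1.670000)/2 = 1.530000
  f(c_3) = f(1.530000) = -0.044732
  f(a) × f(c) ≥ 0, new interval: [1.530000, 1.670000]
Iteration 4:
  c_4 = (1.530000 + 1.670000)/2 = 1.600000
  f(c_4) = f(1.600000) = 0.070004
  f(a) × f(c) < 0, new interval: [1.530000, 1.600000]

After 4 iteration(s), the approximation is c_4 = 1.600000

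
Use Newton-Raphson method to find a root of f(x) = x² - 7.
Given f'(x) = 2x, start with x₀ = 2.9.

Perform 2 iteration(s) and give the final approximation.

f(x) = x² - 7
f'(x) = 2x
x₀ = 2.9

Newton-Raphson formula: x_{n+1} = x_n - f(x_n)/f'(x_n)

Iteration 1:
  f(2.900000) = 1.410000
  f'(2.900000) = 5.800000
  x_1 = 2.900000 - 1.410000/5.800000 = 2.656897
Iteration 2:
  f(2.656897) = 0.059099
  f'(2.656897) = 5.313793
  x_2 = 2.656897 - 0.059099/5.313793 = 2.645775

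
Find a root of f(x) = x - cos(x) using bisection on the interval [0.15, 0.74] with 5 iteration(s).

f(x) = x - cos(x)
Initial interval: [0.15, 0.74]

Iteration 1:
  c_1 = (0.150000 + 0.740000)/2 = 0.445000
  f(c_1) = f(0.445000) = -0.457611
  f(a) × f(c) ≥ 0, new interval: [0.445000, 0.740000]
Iteration 2:
  c_2 = (0.445000 + 0.740000)/2 = 0.592500
  f(c_2) = f(0.592500) = -0.237047
  f(a) × f(c) ≥ 0, new interval: [0.592500, 0.740000]
Iteration 3:
  c_3 = (0.592500 + 0.740000)/2 = 0.666250
  f(c_3) = f(0.666250) = -0.119895
  f(a) × f(c) ≥ 0, new interval: [0.666250, 0.740000]
Iteration 4:
  c_4 = (0.666250 + 0.740000)/2 = 0.703125
  f(c_4) = f(0.703125) = -0.059700
  f(a) × f(c) ≥ 0, new interval: [0.703125, 0.740000]
Iteration 5:
  c_5 = (0.703125 + 0.740000)/2 = 0.721562
  f(c_5) = f(0.721562) = -0.029212
  f(a) × f(c) ≥ 0, new interval: [0.721562, 0.740000]

After 5 iteration(s), the approximation is c_5 = 0.721562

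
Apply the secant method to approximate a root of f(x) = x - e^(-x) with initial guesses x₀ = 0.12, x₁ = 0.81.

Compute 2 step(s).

f(x) = x - e^(-x)
x₀ = 0.12, x₁ = 0.81

Secant formula: x_{n+1} = x_n - f(x_n)(x_n - x_{n-1})/(f(x_n) - f(x_{n-1}))

Iteration 1:
  f(0.120000) = -0.766920
  f(0.810000) = 0.365142
  x_2 = 0.810000 - 0.365142×(0.810000 - 0.120000)/(0.365142 - (-0.766920))
       = 0.587443
Iteration 2:
  f(0.810000) = 0.365142
  f(0.587443) = 0.031697
  x_3 = 0.587443 - 0.031697×(0.587443 - 0.810000)/(0.031697 - 0.365142)
       = 0.566287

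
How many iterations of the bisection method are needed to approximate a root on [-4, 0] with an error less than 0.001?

We need (b-a)/2^n ≤ 0.001
(0 - (-4))/2^n ≤ 0.001
4/2^n ≤ 0.001
2^n ≥ 4000
n ≥ log₂(4000) = 11.97
n ≥ 12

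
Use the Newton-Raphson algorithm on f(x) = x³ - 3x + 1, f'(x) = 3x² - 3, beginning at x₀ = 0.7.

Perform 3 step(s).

f(x) = x³ - 3x + 1
f'(x) = 3x² - 3
x₀ = 0.7

Newton-Raphson formula: x_{n+1} = x_n - f(x_n)/f'(x_n)

Iteration 1:
  f(0.700000) = -0.757000
  f'(0.700000) = -1.530000
  x_1 = 0.700000 - (-0.757000)/(-1.530000) = 0.205229
Iteration 2:
  f(0.205229) = 0.392958
  f'(0.205229) = -2.873643
  x_2 = 0.205229 - 0.392958/(-2.873643) = 0.341974
Iteration 3:
  f(0.341974) = 0.014070
  f'(0.341974) = -2.649161
  x_3 = 0.341974 - 0.014070/(-2.649161) = 0.347285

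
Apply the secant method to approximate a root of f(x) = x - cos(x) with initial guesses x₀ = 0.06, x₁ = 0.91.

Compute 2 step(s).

f(x) = x - cos(x)
x₀ = 0.06, x₁ = 0.91

Secant formula: x_{n+1} = x_n - f(x_n)(x_n - x_{n-1})/(f(x_n) - f(x_{n-1}))

Iteration 1:
  f(0.060000) = -0.938201
  f(0.910000) = 0.296254
  x_2 = 0.910000 - 0.296254×(0.910000 - 0.060000)/(0.296254 - (-0.938201))
       = 0.706010
Iteration 2:
  f(0.910000) = 0.296254
  f(0.706010) = -0.054946
  x_3 = 0.706010 - (-0.054946)×(0.706010 - 0.910000)/(-0.054946 - 0.296254)
       = 0.737925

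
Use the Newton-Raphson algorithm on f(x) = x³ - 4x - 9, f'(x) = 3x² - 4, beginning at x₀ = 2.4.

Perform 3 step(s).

f(x) = x³ - 4x - 9
f'(x) = 3x² - 4
x₀ = 2.4

Newton-Raphson formula: x_{n+1} = x_n - f(x_n)/f'(x_n)

Iteration 1:
  f(2.400000) = -4.776000
  f'(2.400000) = 13.280000
  x_1 = 2.400000 - (-4.776000)/13.280000 = 2.759639
Iteration 2:
  f(2.759639) = 0.977763
  f'(2.759639) = 18.846815
  x_2 = 2.759639 - 0.977763/18.846815 = 2.707759
Iteration 3:
  f(2.707759) = 0.022143
  f'(2.707759) = 17.995878
  x_3 = 2.707759 - 0.022143/17.995878 = 2.706529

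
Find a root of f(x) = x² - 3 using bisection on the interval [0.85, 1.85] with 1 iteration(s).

f(x) = x² - 3
Initial interval: [0.85, 1.85]

Iteration 1:
  c_1 = (0.850000 + 1.850000)/2 = 1.350000
  f(c_1) = f(1.350000) = -1.177500
  f(a) × f(c) ≥ 0, new interval: [1.350000, 1.850000]

After 1 iteration(s), the approximation is c_1 = 1.350000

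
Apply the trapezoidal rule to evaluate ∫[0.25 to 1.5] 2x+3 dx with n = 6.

f(x) = 2x+3
a = 0.25, b = 1.5, n = 6
h = (b - a)/n = 0.208333

Trapezoidal rule: (h/2)[f(x₀) + 2f(x₁) + 2f(x₂) + ... + f(xₙ)]

x_0 = 0.2500, f(x_0) = 3.500000, coefficient = 1
x_1 = 0.4583, f(x_1) = 3.916667, coefficient = 2
x_2 = 0.6667, f(x_2) = 4.333333, coefficient = 2
x_3 = 0.8750, f(x_3) = 4.750000, coefficient = 2
x_4 = 1.0833, f(x_4) = 5.166667, coefficient = 2
x_5 = 1.2917, f(x_5) = 5.583333, coefficient = 2
x_6 = 1.5000, f(x_6) = 6.000000, coefficient = 1

I ≈ (0.208333/2) × 57.000000 = 5.937500
Exact value: 5.937500
Error: 0.000000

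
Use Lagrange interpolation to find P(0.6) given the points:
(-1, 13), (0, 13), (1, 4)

Lagrange interpolation formula:
P(x) = Σ yᵢ × Lᵢ(x)
where Lᵢ(x) = Π_{j≠i} (x - xⱼ)/(xᵢ - xⱼ)

L_0(0.6) = (0.6 - 0)/(-1 - 0) × (0.6 - 1)/(-1 - 1) = -0.120000
L_1(0.6) = (0.6 - (-1))/(0 - (-1)) × (0.6 - 1)/(0 - 1) = 0.640000
L_2(0.6) = (0.6 - (-1))/(1 - (-1)) × (0.6 - 0)/(1 - 0) = 0.480000

P(0.6) = 13×L_0(0.6) + 13×L_1(0.6) + 4×L_2(0.6)
P(0.6) = 8.680000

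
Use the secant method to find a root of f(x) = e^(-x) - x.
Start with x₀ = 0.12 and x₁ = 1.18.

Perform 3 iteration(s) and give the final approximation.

f(x) = e^(-x) - x
x₀ = 0.12, x₁ = 1.18

Secant formula: x_{n+1} = x_n - f(x_n)(x_n - x_{n-1})/(f(x_n) - f(x_{n-1}))

Iteration 1:
  f(0.120000) = 0.766920
  f(1.180000) = -0.872721
  x_2 = 1.180000 - (-0.872721)×(1.180000 - 0.120000)/(-0.872721 - 0.766920)
       = 0.615801
Iteration 2:
  f(1.180000) = -0.872721
  f(0.615801) = -0.075593
  x_3 = 0.615801 - (-0.075593)×(0.615801 - 1.180000)/(-0.075593 - (-0.872721))
       = 0.562297
Iteration 3:
  f(0.615801) = -0.075593
  f(0.562297) = 0.007601
  x_4 = 0.562297 - 0.007601×(0.562297 - 0.615801)/(0.007601 - (-0.075593))
       = 0.567186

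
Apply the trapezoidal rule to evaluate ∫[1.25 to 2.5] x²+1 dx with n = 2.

f(x) = x²+1
a = 1.25, b = 2.5, n = 2
h = (b - a)/n = 0.625000

Trapezoidal rule: (h/2)[f(x₀) + 2f(x₁) + 2f(x₂) + ... + f(xₙ)]

x_0 = 1.2500, f(x_0) = 2.562500, coefficient = 1
x_1 = 1.8750, f(x_1) = 4.515625, coefficient = 2
x_2 = 2.5000, f(x_2) = 7.250000, coefficient = 1

I ≈ (0.625000/2) × 18.843750 = 5.888672
Exact value: 5.807292
Error: 0.081380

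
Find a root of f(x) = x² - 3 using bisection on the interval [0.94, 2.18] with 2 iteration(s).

f(x) = x² - 3
Initial interval: [0.94, 2.18]

Iteration 1:
  c_1 = (0.940000 + 2.180000)/2 = 1.560000
  f(c_1) = f(1.560000) = -0.566400
  f(a) × f(c) ≥ 0, new interval: [1.560000, 2.180000]
Iteration 2:
  c_2 = (1.560000 + 2.180000)/2 = 1.870000
  f(c_2) = f(1.870000) = 0.496900
  f(a) × f(c) < 0, new interval: [1.560000, 1.870000]

After 2 iteration(s), the approximation is c_2 = 1.870000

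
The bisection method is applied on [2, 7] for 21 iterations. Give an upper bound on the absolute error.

Bisection error bound: |error| ≤ (b-a)/2^n
|error| ≤ (7 - 2)/2^21 = 5/2^21
|error| ≤ 0.0000023842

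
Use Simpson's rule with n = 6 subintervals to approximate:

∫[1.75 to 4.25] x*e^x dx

f(x) = x*e^x
a = 1.75, b = 4.25, n = 6
h = (b - a)/n = 0.416667

Simpson's rule: (h/3)[f(x₀) + 4f(x₁) + 2f(x₂) + ... + f(xₙ)]

x_0 = 1.7500, f(x_0) = 10.070555, coefficient = 1
x_1 = 2.1667, f(x_1) = 18.913133, coefficient = 4
x_2 = 2.5833, f(x_2) = 34.206439, coefficient = 2
x_3 = 3.0000, f(x_3) = 60.256611, coefficient = 4
x_4 = 3.4167, f(x_4) = 104.097929, coefficient = 2
x_5 = 3.8333, f(x_5) = 177.162622, coefficient = 4
x_6 = 4.2500, f(x_6) = 297.948002, coefficient = 1

I ≈ (0.416667/3) × 1609.956757 = 223.605105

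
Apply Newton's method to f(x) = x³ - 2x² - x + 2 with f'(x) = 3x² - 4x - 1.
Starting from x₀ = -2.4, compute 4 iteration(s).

f(x) = x³ - 2x² - x + 2
f'(x) = 3x² - 4x - 1
x₀ = -2.4

Newton-Raphson formula: x_{n+1} = x_n - f(x_n)/f'(x_n)

Iteration 1:
  f(-2.400000) = -20.944000
  f'(-2.400000) = 25.880000
  x_1 = -2.400000 - (-20.944000)/25.880000 = -1.590726
Iteration 2:
  f(-1.590726) = -5.495286
  f'(-1.590726) = 12.954137
  x_2 = -1.590726 - (-5.495286)/12.954137 = -1.166516
Iteration 3:
  f(-1.166516) = -1.142348
  f'(-1.166516) = 7.748338
  x_3 = -1.166516 - (-1.142348)/7.748338 = -1.019084
Iteration 4:
  f(-1.019084) = -0.116334
  f'(-1.019084) = 6.191935
  x_4 = -1.019084 - (-0.116334)/6.191935 = -1.000296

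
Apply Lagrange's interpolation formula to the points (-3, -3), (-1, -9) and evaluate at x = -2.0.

Lagrange interpolation formula:
P(x) = Σ yᵢ × Lᵢ(x)
where Lᵢ(x) = Π_{j≠i} (x - xⱼ)/(xᵢ - xⱼ)

L_0(-2.0) = (-2.0 - (-1))/(-3 - (-1)) = 0.500000
L_1(-2.0) = (-2.0 - (-3))/(-1 - (-3)) = 0.500000

P(-2.0) = (-3)×L_0(-2.0) + (-9)×L_1(-2.0)
P(-2.0) = -6.000000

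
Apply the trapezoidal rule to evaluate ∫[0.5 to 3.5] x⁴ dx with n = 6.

f(x) = x⁴
a = 0.5, b = 3.5, n = 6
h = (b - a)/n = 0.500000

Trapezoidal rule: (h/2)[f(x₀) + 2f(x₁) + 2f(x₂) + ... + f(xₙ)]

x_0 = 0.5000, f(x_0) = 0.062500, coefficient = 1
x_1 = 1.0000, f(x_1) = 1.000000, coefficient = 2
x_2 = 1.5000, f(x_2) = 5.062500, coefficient = 2
x_3 = 2.0000, f(x_3) = 16.000000, coefficient = 2
x_4 = 2.5000, f(x_4) = 39.062500, coefficient = 2
x_5 = 3.0000, f(x_5) = 81.000000, coefficient = 2
x_6 = 3.5000, f(x_6) = 150.062500, coefficient = 1

I ≈ (0.500000/2) × 434.375000 = 108.593750
Exact value: 105.037500
Error: 3.556250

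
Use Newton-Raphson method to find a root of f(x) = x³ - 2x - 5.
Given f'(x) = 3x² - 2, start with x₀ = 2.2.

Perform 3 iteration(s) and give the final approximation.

f(x) = x³ - 2x - 5
f'(x) = 3x² - 2
x₀ = 2.2

Newton-Raphson formula: x_{n+1} = x_n - f(x_n)/f'(x_n)

Iteration 1:
  f(2.200000) = 1.248000
  f'(2.200000) = 12.520000
  x_1 = 2.200000 - 1.248000/12.520000 = 2.100319
Iteration 2:
  f(2.100319) = 0.064589
  f'(2.100319) = 11.234026
  x_2 = 2.100319 - 0.064589/11.234026 = 2.094570
Iteration 3:
  f(2.094570) = 0.000208
  f'(2.094570) = 11.161672
  x_3 = 2.094570 - 0.000208/11.161672 = 2.094551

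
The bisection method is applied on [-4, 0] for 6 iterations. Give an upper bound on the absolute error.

Bisection error bound: |error| ≤ (b-a)/2^n
|error| ≤ (0 - (-4))/2^6 = 4/2^6
|error| ≤ 0.0625000000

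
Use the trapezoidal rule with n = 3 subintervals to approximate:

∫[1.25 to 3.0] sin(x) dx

f(x) = sin(x)
a = 1.25, b = 3.0, n = 3
h = (b - a)/n = 0.583333

Trapezoidal rule: (h/2)[f(x₀) + 2f(x₁) + 2f(x₂) + ... + f(xₙ)]

x_0 = 1.2500, f(x_0) = 0.948985, coefficient = 1
x_1 = 1.8333, f(x_1) = 0.965735, coefficient = 2
x_2 = 2.4167, f(x_2) = 0.663080, coefficient = 2
x_3 = 3.0000, f(x_3) = 0.141120, coefficient = 1

I ≈ (0.583333/2) × 4.347734 = 1.268089
Exact value: 1.305315
Error: 0.037226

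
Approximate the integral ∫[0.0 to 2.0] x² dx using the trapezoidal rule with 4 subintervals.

f(x) = x²
a = 0.0, b = 2.0, n = 4
h = (b - a)/n = 0.500000

Trapezoidal rule: (h/2)[f(x₀) + 2f(x₁) + 2f(x₂) + ... + f(xₙ)]

x_0 = 0.0000, f(x_0) = 0.000000, coefficient = 1
x_1 = 0.5000, f(x_1) = 0.250000, coefficient = 2
x_2 = 1.0000, f(x_2) = 1.000000, coefficient = 2
x_3 = 1.5000, f(x_3) = 2.250000, coefficient = 2
x_4 = 2.0000, f(x_4) = 4.000000, coefficient = 1

I ≈ (0.500000/2) × 11.000000 = 2.750000
Exact value: 2.666667
Error: 0.083333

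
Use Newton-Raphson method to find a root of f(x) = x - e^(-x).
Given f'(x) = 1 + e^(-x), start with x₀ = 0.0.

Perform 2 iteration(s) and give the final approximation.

f(x) = x - e^(-x)
f'(x) = 1 + e^(-x)
x₀ = 0.0

Newton-Raphson formula: x_{n+1} = x_n - f(x_n)/f'(x_n)

Iteration 1:
  f(0.000000) = -1.000000
  f'(0.000000) = 2.000000
  x_1 = 0.000000 - (-1.000000)/2.000000 = 0.500000
Iteration 2:
  f(0.500000) = -0.106531
  f'(0.500000) = 1.606531
  x_2 = 0.500000 - (-0.106531)/1.606531 = 0.566311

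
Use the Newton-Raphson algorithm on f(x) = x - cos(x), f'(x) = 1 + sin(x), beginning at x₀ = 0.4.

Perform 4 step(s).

f(x) = x - cos(x)
f'(x) = 1 + sin(x)
x₀ = 0.4

Newton-Raphson formula: x_{n+1} = x_n - f(x_n)/f'(x_n)

Iteration 1:
  f(0.400000) = -0.521061
  f'(0.400000) = 1.389418
  x_1 = 0.400000 - (-0.521061)/1.389418 = 0.775021
Iteration 2:
  f(0.775021) = 0.060615
  f'(0.775021) = 1.699731
  x_2 = 0.775021 - 0.060615/1.699731 = 0.739360
Iteration 3:
  f(0.739360) = 0.000460
  f'(0.739360) = 1.673815
  x_3 = 0.739360 - 0.000460/1.673815 = 0.739085
Iteration 4:
  f(0.739085) = 0.000000
  f'(0.739085) = 1.673612
  x_4 = 0.739085 - 0.000000/1.673612 = 0.739085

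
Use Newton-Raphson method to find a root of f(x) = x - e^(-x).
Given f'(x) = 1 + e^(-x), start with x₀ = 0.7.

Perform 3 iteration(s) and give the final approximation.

f(x) = x - e^(-x)
f'(x) = 1 + e^(-x)
x₀ = 0.7

Newton-Raphson formula: x_{n+1} = x_n - f(x_n)/f'(x_n)

Iteration 1:
  f(0.700000) = 0.203415
  f'(0.700000) = 1.496585
  x_1 = 0.700000 - 0.203415/1.496585 = 0.564081
Iteration 2:
  f(0.564081) = -0.004802
  f'(0.564081) = 1.568883
  x_2 = 0.564081 - (-0.004802)/1.568883 = 0.567142
Iteration 3:
  f(0.567142) = -0.000003
  f'(0.567142) = 1.567144
  x_3 = 0.567142 - (-0.000003)/1.567144 = 0.567143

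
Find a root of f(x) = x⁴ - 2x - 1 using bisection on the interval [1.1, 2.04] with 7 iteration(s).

f(x) = x⁴ - 2x - 1
Initial interval: [1.1, 2.04]

Iteration 1:
  c_1 = (1.100000 + 2.040000)/2 = 1.570000
  f(c_1) = f(1.570000) = 1.935732
  f(a) × f(c) < 0, new interval: [1.100000, 1.570000]
Iteration 2:
  c_2 = (1.100000 + 1.570000)/2 = 1.335000
  f(c_2) = f(1.335000) = -0.493674
  f(a) × f(c) ≥ 0, new interval: [1.335000, 1.570000]
Iteration 3:
  c_3 = (1.335000 + 1.570000)/2 = 1.452500
  f(c_3) = f(1.452500) = 0.546071
  f(a) × f(c) < 0, new interval: [1.335000, 1.452500]
Iteration 4:
  c_4 = (1.335000 + 1.452500)/2 = 1.393750
  f(c_4) = f(1.393750) = -0.014042
  f(a) × f(c) ≥ 0, new interval: [1.393750, 1.452500]
Iteration 5:
  c_5 = (1.393750 + 1.452500)/2 = 1.423125
  f(c_5) = f(1.423125) = 0.255528
  f(a) × f(c) < 0, new interval: [1.393750, 1.423125]
Iteration 6:
  c_6 = (1.393750 + 1.423125)/2 = 1.408438
  f(c_6) = f(1.408438) = 0.118176
  f(a) × f(c) < 0, new interval: [1.393750, 1.408438]
Iteration 7:
  c_7 = (1.393750 + 1.408438)/2 = 1.401094
  f(c_7) = f(1.401094) = 0.051432
  f(a) × f(c) < 0, new interval: [1.393750, 1.401094]

After 7 iteration(s), the approximation is c_7 = 1.401094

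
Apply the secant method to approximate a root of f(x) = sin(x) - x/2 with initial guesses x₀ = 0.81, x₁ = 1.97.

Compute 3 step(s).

f(x) = sin(x) - x/2
x₀ = 0.81, x₁ = 1.97

Secant formula: x_{n+1} = x_n - f(x_n)(x_n - x_{n-1})/(f(x_n) - f(x_{n-1}))

Iteration 1:
  f(0.810000) = 0.319287
  f(1.970000) = -0.063629
  x_2 = 1.970000 - (-0.063629)×(1.970000 - 0.810000)/(-0.063629 - 0.319287)
       = 1.777243
Iteration 2:
  f(1.970000) = -0.063629
  f(1.777243) = 0.090144
  x_3 = 1.777243 - 0.090144×(1.777243 - 1.970000)/(0.090144 - (-0.063629))
       = 1.890240
Iteration 3:
  f(1.777243) = 0.090144
  f(1.890240) = 0.004290
  x_4 = 1.890240 - 0.004290×(1.890240 - 1.777243)/(0.004290 - 0.090144)
       = 1.895887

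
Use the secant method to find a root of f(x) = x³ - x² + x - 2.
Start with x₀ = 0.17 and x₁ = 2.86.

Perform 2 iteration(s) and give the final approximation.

f(x) = x³ - x² + x - 2
x₀ = 0.17, x₁ = 2.86

Secant formula: x_{n+1} = x_n - f(x_n)(x_n - x_{n-1})/(f(x_n) - f(x_{n-1}))

Iteration 1:
  f(0.170000) = -1.853987
  f(2.860000) = 16.074056
  x_2 = 2.860000 - 16.074056×(2.860000 - 0.170000)/(16.074056 - (-1.853987))
       = 0.448180
Iteration 2:
  f(2.860000) = 16.074056
  f(0.448180) = -1.662661
  x_3 = 0.448180 - (-1.662661)×(0.448180 - 2.860000)/(-1.662661 - 16.074056)
       = 0.674267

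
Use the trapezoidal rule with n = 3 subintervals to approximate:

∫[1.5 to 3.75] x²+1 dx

f(x) = x²+1
a = 1.5, b = 3.75, n = 3
h = (b - a)/n = 0.750000

Trapezoidal rule: (h/2)[f(x₀) + 2f(x₁) + 2f(x₂) + ... + f(xₙ)]

x_0 = 1.5000, f(x_0) = 3.250000, coefficient = 1
x_1 = 2.2500, f(x_1) = 6.062500, coefficient = 2
x_2 = 3.0000, f(x_2) = 10.000000, coefficient = 2
x_3 = 3.7500, f(x_3) = 15.062500, coefficient = 1

I ≈ (0.750000/2) × 50.437500 = 18.914062
Exact value: 18.703125
Error: 0.210938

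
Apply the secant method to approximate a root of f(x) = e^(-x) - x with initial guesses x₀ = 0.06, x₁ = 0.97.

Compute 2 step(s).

f(x) = e^(-x) - x
x₀ = 0.06, x₁ = 0.97

Secant formula: x_{n+1} = x_n - f(x_n)(x_n - x_{n-1})/(f(x_n) - f(x_{n-1}))

Iteration 1:
  f(0.060000) = 0.881765
  f(0.970000) = -0.590917
  x_2 = 0.970000 - (-0.590917)×(0.970000 - 0.060000)/(-0.590917 - 0.881765)
       = 0.604860
Iteration 2:
  f(0.970000) = -0.590917
  f(0.604860) = -0.058710
  x_3 = 0.604860 - (-0.058710)×(0.604860 - 0.970000)/(-0.058710 - (-0.590917))
       = 0.564581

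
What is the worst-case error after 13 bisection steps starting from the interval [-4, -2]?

Bisection error bound: |error| ≤ (b-a)/2^n
|error| ≤ (-2 - (-4))/2^13 = 2/2^13
|error| ≤ 0.0002441406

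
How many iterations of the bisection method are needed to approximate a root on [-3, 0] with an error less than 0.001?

We need (b-a)/2^n ≤ 0.001
(0 - (-3))/2^n ≤ 0.001
3/2^n ≤ 0.001
2^n ≥ 3000
n ≥ log₂(3000) = 11.55
n ≥ 12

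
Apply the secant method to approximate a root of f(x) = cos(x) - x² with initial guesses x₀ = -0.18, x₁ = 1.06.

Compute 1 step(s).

f(x) = cos(x) - x²
x₀ = -0.18, x₁ = 1.06

Secant formula: x_{n+1} = x_n - f(x_n)(x_n - x_{n-1})/(f(x_n) - f(x_{n-1}))

Iteration 1:
  f(-0.180000) = 0.951444
  f(1.060000) = -0.634728
  x_2 = 1.060000 - (-0.634728)×(1.060000 - (-0.180000))/(-0.634728 - 0.951444)
       = 0.563797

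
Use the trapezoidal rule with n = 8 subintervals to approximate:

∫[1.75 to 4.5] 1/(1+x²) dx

f(x) = 1/(1+x²)
a = 1.75, b = 4.5, n = 8
h = (b - a)/n = 0.343750

Trapezoidal rule: (h/2)[f(x₀) + 2f(x₁) + 2f(x₂) + ... + f(xₙ)]

x_0 = 1.7500, f(x_0) = 0.246154, coefficient = 1
x_1 = 2.0938, f(x_1) = 0.185743, coefficient = 2
x_2 = 2.4375, f(x_2) = 0.144063, coefficient = 2
x_3 = 2.7812, f(x_3) = 0.114477, coefficient = 2
x_4 = 3.1250, f(x_4) = 0.092888, coefficient = 2
x_5 = 3.4688, f(x_5) = 0.076733, coefficient = 2
x_6 = 3.8125, f(x_6) = 0.064370, coefficient = 2
x_7 = 4.1562, f(x_7) = 0.054721, coefficient = 2
x_8 = 4.5000, f(x_8) = 0.047059, coefficient = 1

I ≈ (0.343750/2) × 1.759204 = 0.302363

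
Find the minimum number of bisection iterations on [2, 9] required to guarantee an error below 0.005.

We need (b-a)/2^n ≤ 0.005
(9 - 2)/2^n ≤ 0.005
7/2^n ≤ 0.005
2^n ≥ 1400
n ≥ log₂(1400) = 10.45
n ≥ 11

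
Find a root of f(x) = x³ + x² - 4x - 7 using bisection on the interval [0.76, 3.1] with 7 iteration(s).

f(x) = x³ + x² - 4x - 7
Initial interval: [0.76, 3.1]

Iteration 1:
  c_1 = (0.760000 + 3.100000)/2 = 1.930000
  f(c_1) = f(1.930000) = -3.806043
  f(a) × f(c) ≥ 0, new interval: [1.930000, 3.100000]
Iteration 2:
  c_2 = (1.930000 + 3.100000)/2 = 2.515000
  f(c_2) = f(2.515000) = 5.173166
  f(a) × f(c) < 0, new interval: [1.930000, 2.515000]
Iteration 3:
  c_3 = (1.930000 + 2.515000)/2 = 2.222500
  f(c_3) = f(2.222500) = 0.027559
  f(a) × f(c) < 0, new interval: [1.930000, 2.222500]
Iteration 4:
  c_4 = (1.930000 + 2.222500)/2 = 2.076250
  f(c_4) = f(2.076250) = -2.043858
  f(a) × f(c) ≥ 0, new interval: [2.076250, 2.222500]
Iteration 5:
  c_5 = (2.076250 + 2.222500)/2 = 2.149375
  f(c_5) = f(2.149375) = -1.047977
  f(a) × f(c) ≥ 0, new interval: [2.149375, 2.222500]
Iteration 6:
  c_6 = (2.149375 + 2.222500)/2 = 2.185938
  f(c_6) = f(2.185938) = -0.520312
  f(a) × f(c) ≥ 0, new interval: [2.185938, 2.222500]
Iteration 7:
  c_7 = (2.185938 + 2.222500)/2 = 2.204219
  f(c_7) = f(2.204219) = -0.248921
  f(a) × f(c) ≥ 0, new interval: [2.204219, 2.222500]

After 7 iteration(s), the approximation is c_7 = 2.204219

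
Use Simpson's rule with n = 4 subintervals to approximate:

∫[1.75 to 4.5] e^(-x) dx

f(x) = e^(-x)
a = 1.75, b = 4.5, n = 4
h = (b - a)/n = 0.687500

Simpson's rule: (h/3)[f(x₀) + 4f(x₁) + 2f(x₂) + ... + f(xₙ)]

x_0 = 1.7500, f(x_0) = 0.173774, coefficient = 1
x_1 = 2.4375, f(x_1) = 0.087379, coefficient = 4
x_2 = 3.1250, f(x_2) = 0.043937, coefficient = 2
x_3 = 3.8125, f(x_3) = 0.022093, coefficient = 4
x_4 = 4.5000, f(x_4) = 0.011109, coefficient = 1

I ≈ (0.687500/3) × 0.710644 = 0.162856
Exact value: 0.162665
Error: 0.000191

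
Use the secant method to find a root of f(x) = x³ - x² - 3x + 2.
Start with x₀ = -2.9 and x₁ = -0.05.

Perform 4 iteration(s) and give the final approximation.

f(x) = x³ - x² - 3x + 2
x₀ = -2.9, x₁ = -0.05

Secant formula: x_{n+1} = x_n - f(x_n)(x_n - x_{n-1})/(f(x_n) - f(x_{n-1}))

Iteration 1:
  f(-2.900000) = -22.099000
  f(-0.050000) = 2.147375
  x_2 = -0.050000 - 2.147375×(-0.050000 - (-2.900000))/(2.147375 - (-22.099000))
       = -0.302410
Iteration 2:
  f(-0.050000) = 2.147375
  f(-0.302410) = 2.788121
  x_3 = -0.302410 - 2.788121×(-0.302410 - (-0.050000))/(2.788121 - 2.147375)
       = 0.795917
Iteration 3:
  f(-0.302410) = 2.788121
  f(0.795917) = -0.517033
  x_4 = 0.795917 - (-0.517033)×(0.795917 - (-0.302410))/(-0.517033 - 2.788121)
       = 0.624103
Iteration 4:
  f(0.795917) = -0.517033
  f(0.624103) = -0.018722
  x_5 = 0.624103 - (-0.018722)×(0.624103 - 0.795917)/(-0.018722 - (-0.517033))
       = 0.617648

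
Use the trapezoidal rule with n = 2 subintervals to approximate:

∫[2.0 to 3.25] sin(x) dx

f(x) = sin(x)
a = 2.0, b = 3.25, n = 2
h = (b - a)/n = 0.625000

Trapezoidal rule: (h/2)[f(x₀) + 2f(x₁) + 2f(x₂) + ... + f(xₙ)]

x_0 = 2.0000, f(x_0) = 0.909297, coefficient = 1
x_1 = 2.6250, f(x_1) = 0.493920, coefficient = 2
x_2 = 3.2500, f(x_2) = -0.108195, coefficient = 1

I ≈ (0.625000/2) × 1.788943 = 0.559045
Exact value: 0.577983
Error: 0.018938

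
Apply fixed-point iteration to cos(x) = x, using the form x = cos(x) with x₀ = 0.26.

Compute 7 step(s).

Equation: cos(x) = x
Fixed-point form: x = cos(x)
x₀ = 0.26

x_1 = g(0.260000) = 0.966390
x_2 = g(0.966390) = 0.568274
x_3 = g(0.568274) = 0.842831
x_4 = g(0.842831) = 0.665352
x_5 = g(0.665352) = 0.786700
x_6 = g(0.786700) = 0.706186
x_7 = g(0.706186) = 0.760843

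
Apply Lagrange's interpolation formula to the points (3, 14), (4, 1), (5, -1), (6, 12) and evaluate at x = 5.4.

Lagrange interpolation formula:
P(x) = Σ yᵢ × Lᵢ(x)
where Lᵢ(x) = Π_{j≠i} (x - xⱼ)/(xᵢ - xⱼ)

L_0(5.4) = (5.4 - 4)/(3 - 4) × (5.4 - 5)/(3 - 5) × (5.4 - 6)/(3 - 6) = 0.056000
L_1(5.4) = (5.4 - 3)/(4 - 3) × (5.4 - 5)/(4 - 5) × (5.4 - 6)/(4 - 6) = -0.288000
L_2(5.4) = (5.4 - 3)/(5 - 3) × (5.4 - 4)/(5 - 4) × (5.4 - 6)/(5 - 6) = 1.008000
L_3(5.4) = (5.4 - 3)/(6 - 3) × (5.4 - 4)/(6 - 4) × (5.4 - 5)/(6 - 5) = 0.224000

P(5.4) = 14×L_0(5.4) + 1×L_1(5.4) + (-1)×L_2(5.4) + 12×L_3(5.4)
P(5.4) = 2.176000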